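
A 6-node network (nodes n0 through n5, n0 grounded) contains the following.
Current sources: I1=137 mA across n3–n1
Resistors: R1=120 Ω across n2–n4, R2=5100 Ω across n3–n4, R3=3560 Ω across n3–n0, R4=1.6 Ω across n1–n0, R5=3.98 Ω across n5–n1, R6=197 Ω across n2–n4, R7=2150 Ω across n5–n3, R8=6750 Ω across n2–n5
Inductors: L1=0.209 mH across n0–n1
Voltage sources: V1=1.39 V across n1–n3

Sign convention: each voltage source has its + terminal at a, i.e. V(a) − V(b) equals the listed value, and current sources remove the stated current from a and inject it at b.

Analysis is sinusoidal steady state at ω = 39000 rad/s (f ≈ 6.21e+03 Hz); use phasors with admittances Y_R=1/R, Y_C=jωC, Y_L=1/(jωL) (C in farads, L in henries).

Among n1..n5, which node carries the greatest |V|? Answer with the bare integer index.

MNA unknowns: 5 node voltages V₁..V_5 plus 1 source current (V1)
I1: z[3]−=0.137, z[1]+=0.137
R1: Y=0.008333+0.000j on G[2,4]
L1: Y=0.000-0.1227j on G[0,1]
R2: Y=0.0001961+0.000j on G[3,4]
R3: Y=0.0002809+0.000j on G[3,0]
R4: Y=0.6250+0.000j on G[1,0]
R5: Y=0.2513+0.000j on G[5,1]
R6: Y=0.005076+0.000j on G[2,4]
R7: Y=0.0004651+0.000j on G[5,3]
R8: Y=0.0001481+0.000j on G[2,5]
V1: row V1−V3=1.39, i_V1 at 1,3
solve → V1=0.0006013+0.0001180j, V2=-0.7875+0.0001180j, V3=-1.389+0.0001180j, V4=-0.7962+0.0001180j, V5=-0.002429+0.0001180j
aux → i_V1=0.1358+3.314e-08j

3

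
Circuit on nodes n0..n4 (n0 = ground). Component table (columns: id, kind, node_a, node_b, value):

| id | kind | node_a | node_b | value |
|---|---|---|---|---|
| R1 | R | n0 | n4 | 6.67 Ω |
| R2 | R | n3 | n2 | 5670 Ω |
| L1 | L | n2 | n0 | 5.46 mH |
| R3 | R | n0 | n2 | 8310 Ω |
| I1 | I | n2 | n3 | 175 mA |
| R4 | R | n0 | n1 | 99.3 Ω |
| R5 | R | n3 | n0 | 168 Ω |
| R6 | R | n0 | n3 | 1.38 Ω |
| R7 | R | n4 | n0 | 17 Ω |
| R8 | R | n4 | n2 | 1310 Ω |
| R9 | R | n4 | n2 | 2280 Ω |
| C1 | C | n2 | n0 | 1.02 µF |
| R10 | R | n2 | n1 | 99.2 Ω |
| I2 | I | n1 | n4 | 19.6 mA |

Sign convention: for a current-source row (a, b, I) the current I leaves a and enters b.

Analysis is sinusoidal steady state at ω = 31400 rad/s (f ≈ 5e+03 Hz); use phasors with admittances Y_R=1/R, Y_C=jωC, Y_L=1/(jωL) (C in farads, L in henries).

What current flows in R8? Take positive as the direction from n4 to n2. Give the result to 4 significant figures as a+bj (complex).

0.001327-0.005037j A

Apply KCL at each of the 4 non-ground nodes and solve the resulting linear system.
Node n1: branches {R4, R10, I2} → V_1 = -1.800+3.320j
Node n2: branches {R2, L1, R3, I1, R8, R9, C1, R10} → V_2 = -1.654+6.637j
Node n3: branches {R2, I1, R5, R6} → V_3 = 0.2391+0.001602j
Node n4: branches {R1, R7, R8, R9, I2} → V_4 = 0.08388+0.03799j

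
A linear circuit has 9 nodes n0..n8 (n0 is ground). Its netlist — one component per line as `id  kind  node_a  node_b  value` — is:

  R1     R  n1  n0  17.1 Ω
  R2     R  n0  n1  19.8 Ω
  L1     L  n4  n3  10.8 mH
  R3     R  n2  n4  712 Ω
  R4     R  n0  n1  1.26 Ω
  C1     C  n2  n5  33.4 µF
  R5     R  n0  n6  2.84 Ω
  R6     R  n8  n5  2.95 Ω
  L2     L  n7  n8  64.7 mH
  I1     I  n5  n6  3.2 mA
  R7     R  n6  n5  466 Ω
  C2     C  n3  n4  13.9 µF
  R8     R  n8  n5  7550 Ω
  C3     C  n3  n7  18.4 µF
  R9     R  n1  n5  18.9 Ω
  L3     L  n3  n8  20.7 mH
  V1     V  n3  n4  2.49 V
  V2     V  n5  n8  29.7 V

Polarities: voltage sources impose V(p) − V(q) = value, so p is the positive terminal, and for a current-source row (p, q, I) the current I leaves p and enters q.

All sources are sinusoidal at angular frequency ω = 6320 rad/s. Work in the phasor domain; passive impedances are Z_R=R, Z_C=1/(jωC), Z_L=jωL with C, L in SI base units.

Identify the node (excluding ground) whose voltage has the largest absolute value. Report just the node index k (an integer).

Apply KCL at each of the 8 non-ground nodes and solve the resulting linear system.
Node n1: branches {R1, R2, R4, R9} → V_1 = -0.003379+0.000j
Node n2: branches {R3, C1} → V_2 = -0.03328+0.2105j
Node n3: branches {L1, C2, C3, L3, V1} → V_3 = -29.18+4.382j
Node n4: branches {L1, R3, C2, V1} → V_4 = -31.67+4.382j
Node n5: branches {C1, R6, I1, R7, R8, R9, V2} → V_5 = -0.06103+0.000j
Node n6: branches {R5, I1, R7} → V_6 = 0.008663+0.000j
Node n7: branches {L2, C3} → V_7 = -29.17+4.476j
Node n8: branches {R6, L2, R8, L3, V2} → V_8 = -29.76+0.000j
Source currents: i(V1)=-0.04444-0.1764j, i(V2)=-10.12+0.005858j

4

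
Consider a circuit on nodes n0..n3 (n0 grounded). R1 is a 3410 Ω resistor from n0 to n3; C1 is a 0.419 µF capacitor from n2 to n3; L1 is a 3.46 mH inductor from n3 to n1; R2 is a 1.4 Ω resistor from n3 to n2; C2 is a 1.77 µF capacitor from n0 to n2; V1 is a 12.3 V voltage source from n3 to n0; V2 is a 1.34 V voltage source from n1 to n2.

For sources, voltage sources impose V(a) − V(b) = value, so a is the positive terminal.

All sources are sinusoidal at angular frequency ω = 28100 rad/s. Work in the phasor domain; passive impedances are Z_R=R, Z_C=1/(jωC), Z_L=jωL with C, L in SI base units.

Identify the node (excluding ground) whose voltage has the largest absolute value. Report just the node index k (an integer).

1

MNA unknowns: 3 node voltages V₁..V_3 plus 2 source currents (V1, V2)
R1: Y=0.0002933+0.000j on G[0,3]
C1: Y=0.000+0.01177j on G[2,3]
L1: Y=0.000-0.01029j on G[3,1]
R2: Y=0.7143+0.000j on G[3,2]
C2: Y=0.000+0.04974j on G[0,2]
V1: row V3−V0=12.3, i_V1 at 3,0
V2: row V1−V2=1.34, i_V2 at 1,2
solve → V1=13.58-0.8329j, V2=12.24-0.8329j, V3=12.30+0.000j
aux → i_V1=-0.04503-0.6088j, i_V2=0.008567+0.01317j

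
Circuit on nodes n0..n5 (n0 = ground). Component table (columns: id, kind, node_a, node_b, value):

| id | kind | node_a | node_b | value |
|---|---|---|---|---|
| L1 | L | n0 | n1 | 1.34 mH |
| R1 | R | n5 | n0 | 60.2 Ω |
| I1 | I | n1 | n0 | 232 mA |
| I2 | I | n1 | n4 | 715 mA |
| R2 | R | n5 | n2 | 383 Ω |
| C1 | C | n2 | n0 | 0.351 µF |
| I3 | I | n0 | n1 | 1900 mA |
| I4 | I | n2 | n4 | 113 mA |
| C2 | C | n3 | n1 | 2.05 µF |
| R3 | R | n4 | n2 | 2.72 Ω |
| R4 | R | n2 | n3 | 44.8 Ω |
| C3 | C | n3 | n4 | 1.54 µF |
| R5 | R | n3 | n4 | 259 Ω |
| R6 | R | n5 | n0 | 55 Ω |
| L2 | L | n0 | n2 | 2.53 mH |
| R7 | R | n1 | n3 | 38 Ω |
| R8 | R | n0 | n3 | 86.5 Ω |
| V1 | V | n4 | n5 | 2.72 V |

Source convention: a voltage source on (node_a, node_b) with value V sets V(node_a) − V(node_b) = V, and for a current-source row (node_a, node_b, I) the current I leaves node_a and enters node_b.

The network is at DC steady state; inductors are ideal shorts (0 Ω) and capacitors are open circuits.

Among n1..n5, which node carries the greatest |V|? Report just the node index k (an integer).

MNA unknowns: 5 node voltages V₁..V_5 plus 3 source currents (L1, L2, V1)
L1: row V0−V1=0, i_L1 at 0,1
R1: Y=0.01661 on G[5,0]
I1: z[1]−=0.232, z[0]+=0.232
I2: z[1]−=0.715, z[4]+=0.715
R2: Y=0.002611 on G[5,2]
C1: Y=0.000 on G[2,0]
I3: z[0]−=1.9, z[1]+=1.9
I4: z[2]−=0.113, z[4]+=0.113
C2: Y=0.000 on G[3,1]
R3: Y=0.3676 on G[4,2]
R4: Y=0.02232 on G[2,3]
C3: Y=0.000 on G[3,4]
R5: Y=0.003861 on G[3,4]
R6: Y=0.01818 on G[5,0]
L2: row V0−V2=0, i_L2 at 0,2
R7: Y=0.02632 on G[1,3]
R8: Y=0.01156 on G[0,3]
V1: row V4−V5=2.72, i_V1 at 4,5
solve → V1=0.000, V2=0.000, V3=0.1371, V4=2.275, V5=-0.4450
aux → i_L1=-0.9566, i_L2=-0.7253, i_V1=-0.01665

4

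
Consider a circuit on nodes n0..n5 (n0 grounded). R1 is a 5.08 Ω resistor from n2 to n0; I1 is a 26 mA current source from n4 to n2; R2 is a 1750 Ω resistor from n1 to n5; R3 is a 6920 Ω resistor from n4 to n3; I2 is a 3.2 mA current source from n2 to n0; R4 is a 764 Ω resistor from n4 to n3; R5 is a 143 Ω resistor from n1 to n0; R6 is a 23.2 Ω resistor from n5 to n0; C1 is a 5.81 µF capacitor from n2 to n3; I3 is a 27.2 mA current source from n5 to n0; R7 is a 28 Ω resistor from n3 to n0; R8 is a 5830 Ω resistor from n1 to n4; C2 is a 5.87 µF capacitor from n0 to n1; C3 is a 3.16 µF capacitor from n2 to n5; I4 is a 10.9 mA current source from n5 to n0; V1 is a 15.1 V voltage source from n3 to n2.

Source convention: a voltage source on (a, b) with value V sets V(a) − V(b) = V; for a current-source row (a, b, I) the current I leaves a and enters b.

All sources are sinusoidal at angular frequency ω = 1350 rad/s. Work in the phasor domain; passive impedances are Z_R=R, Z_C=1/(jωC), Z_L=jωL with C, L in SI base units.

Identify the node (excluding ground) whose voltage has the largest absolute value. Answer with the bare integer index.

Apply KCL at each of the 5 non-ground nodes and solve the resulting linear system.
Node n1: branches {R2, R5, R8, C2} → V_1 = -0.08646+0.07898j
Node n2: branches {R1, I1, I2, C1, C3, V1} → V_2 = -2.326+0.02639j
Node n3: branches {R3, R4, C1, R7, V1} → V_3 = 12.77+0.02639j
Node n4: branches {I1, R3, R4, R8} → V_4 = -4.584+0.03194j
Node n5: branches {R2, R6, I3, C3, I4} → V_5 = -0.8897-0.1393j
Source currents: i(V1)=-0.4814-0.1194j

3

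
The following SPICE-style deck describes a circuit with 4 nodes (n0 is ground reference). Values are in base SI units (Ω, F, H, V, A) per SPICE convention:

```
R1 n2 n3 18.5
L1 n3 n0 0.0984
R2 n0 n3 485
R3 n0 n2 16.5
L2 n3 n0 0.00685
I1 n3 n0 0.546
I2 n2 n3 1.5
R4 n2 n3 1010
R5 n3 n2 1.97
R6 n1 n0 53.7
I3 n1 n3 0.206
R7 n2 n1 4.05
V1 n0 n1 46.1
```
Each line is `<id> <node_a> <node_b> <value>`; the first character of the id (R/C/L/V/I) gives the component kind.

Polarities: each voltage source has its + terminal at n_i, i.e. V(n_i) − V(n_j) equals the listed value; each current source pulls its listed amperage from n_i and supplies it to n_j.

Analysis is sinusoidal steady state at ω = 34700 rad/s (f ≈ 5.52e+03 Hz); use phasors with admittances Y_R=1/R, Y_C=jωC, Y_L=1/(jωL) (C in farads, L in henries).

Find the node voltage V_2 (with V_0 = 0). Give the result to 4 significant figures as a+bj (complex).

-37.87-0.5166j V

Apply KCL at each of the 3 non-ground nodes and solve the resulting linear system.
Node n1: branches {R6, I3, R7, V1} → V_1 = -46.10+0.000j
Node n2: branches {R1, R3, I2, R4, R5, R7} → V_2 = -37.87-0.5166j
Node n3: branches {R1, L1, R2, L2, I1, I2, R4, R5, I3} → V_3 = -35.67-0.7990j
Source currents: i(V1)=-2.685+0.1276j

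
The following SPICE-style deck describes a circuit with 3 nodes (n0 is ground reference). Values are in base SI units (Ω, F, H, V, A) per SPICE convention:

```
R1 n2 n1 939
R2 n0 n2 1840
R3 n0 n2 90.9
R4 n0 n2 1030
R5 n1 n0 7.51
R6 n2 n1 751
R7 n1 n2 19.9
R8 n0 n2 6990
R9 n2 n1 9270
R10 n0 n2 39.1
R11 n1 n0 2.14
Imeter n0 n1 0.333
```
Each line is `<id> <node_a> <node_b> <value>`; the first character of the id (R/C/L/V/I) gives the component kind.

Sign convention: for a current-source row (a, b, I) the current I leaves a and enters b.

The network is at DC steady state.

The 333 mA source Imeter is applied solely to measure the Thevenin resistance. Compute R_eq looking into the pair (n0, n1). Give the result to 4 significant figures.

R_eq = 1.606 Ω

Element admittances at DC:
  Y(R1) = 0.001065 S between n2,n1
  Y(R2) = 0.0005435 S between n0,n2
  Y(R3) = 0.01100 S between n0,n2
  Y(R4) = 0.0009709 S between n0,n2
  Y(R5) = 0.1332 S between n1,n0
  Y(R6) = 0.001332 S between n2,n1
  Y(R7) = 0.05025 S between n1,n2
  Y(R8) = 0.0001431 S between n0,n2
  Y(R9) = 0.0001079 S between n2,n1
  Y(R10) = 0.02558 S between n0,n2
  Y(R11) = 0.4673 S between n1,n0
  Imeter: injects 0.333 A into n1 (from n0)
Assemble and solve the 2×2 MNA system:
  V(n1)=0.5348  V(n2)=0.3101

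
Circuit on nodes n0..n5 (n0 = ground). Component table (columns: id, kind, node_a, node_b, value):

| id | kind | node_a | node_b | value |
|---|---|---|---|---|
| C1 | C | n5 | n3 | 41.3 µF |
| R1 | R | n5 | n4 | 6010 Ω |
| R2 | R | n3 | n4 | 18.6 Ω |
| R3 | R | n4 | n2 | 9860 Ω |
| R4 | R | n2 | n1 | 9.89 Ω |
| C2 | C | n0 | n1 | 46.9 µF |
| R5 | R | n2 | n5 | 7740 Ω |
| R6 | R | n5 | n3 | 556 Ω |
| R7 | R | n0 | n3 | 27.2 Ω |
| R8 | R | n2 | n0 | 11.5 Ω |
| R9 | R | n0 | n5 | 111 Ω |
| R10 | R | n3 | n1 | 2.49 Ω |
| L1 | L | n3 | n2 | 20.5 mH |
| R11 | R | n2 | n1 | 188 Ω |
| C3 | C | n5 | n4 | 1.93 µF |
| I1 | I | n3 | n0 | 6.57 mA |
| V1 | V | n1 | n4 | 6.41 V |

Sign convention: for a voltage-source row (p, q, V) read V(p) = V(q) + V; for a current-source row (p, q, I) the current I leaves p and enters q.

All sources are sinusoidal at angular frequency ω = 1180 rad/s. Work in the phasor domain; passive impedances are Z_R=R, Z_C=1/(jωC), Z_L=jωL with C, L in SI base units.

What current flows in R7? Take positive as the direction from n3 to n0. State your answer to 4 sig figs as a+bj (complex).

Element admittances at ω=1180 rad/s:
  Y(C1) = 0.000+0.04873j S between n5,n3
  Y(R1) = 0.0001664+0.000j S between n5,n4
  Y(R2) = 0.05376+0.000j S between n3,n4
  Y(R3) = 0.0001014+0.000j S between n4,n2
  Y(R4) = 0.1011+0.000j S between n2,n1
  Y(C2) = 0.000+0.05534j S between n0,n1
  Y(R5) = 0.0001292+0.000j S between n2,n5
  Y(R6) = 0.001799+0.000j S between n5,n3
  Y(R7) = 0.03676+0.000j S between n0,n3
  Y(R8) = 0.08696+0.000j S between n2,n0
  Y(R9) = 0.009009+0.000j S between n0,n5
  Y(R10) = 0.4016+0.000j S between n3,n1
  Y(L1) = 0.000-0.04134j S between n3,n2
  Y(R11) = 0.005319+0.000j S between n2,n1
  Y(C3) = 0.000+0.002277j S between n5,n4
  I1: injects 0.00657 A into n0 (from n3)
  V1: constraint V(n1)−V(n4) = 6.41
Assemble and solve the 6×6 MNA system:
  V(n1)=0.2229-0.2046j  V(n2)=0.06416+0.002526j  V(n3)=-0.4761-0.2536j  V(n4)=-6.187-0.2046j  V(n5)=-0.6626-0.3588j
  i(V1)=-0.3089-0.009945j

-0.01750-0.009323j A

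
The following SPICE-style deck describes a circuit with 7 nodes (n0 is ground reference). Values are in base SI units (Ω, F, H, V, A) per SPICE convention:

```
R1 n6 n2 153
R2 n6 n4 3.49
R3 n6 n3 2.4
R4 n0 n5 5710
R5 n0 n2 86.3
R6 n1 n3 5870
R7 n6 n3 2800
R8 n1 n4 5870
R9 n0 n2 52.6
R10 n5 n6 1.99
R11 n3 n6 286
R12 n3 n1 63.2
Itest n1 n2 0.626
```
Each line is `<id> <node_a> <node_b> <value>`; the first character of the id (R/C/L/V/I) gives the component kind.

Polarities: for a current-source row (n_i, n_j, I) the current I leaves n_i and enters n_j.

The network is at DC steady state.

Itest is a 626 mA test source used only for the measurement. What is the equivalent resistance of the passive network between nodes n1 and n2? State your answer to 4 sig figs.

Element admittances at DC:
  Y(R1) = 0.006536 S between n6,n2
  Y(R2) = 0.2865 S between n6,n4
  Y(R3) = 0.4167 S between n6,n3
  Y(R4) = 0.0001751 S between n0,n5
  Y(R5) = 0.01159 S between n0,n2
  Y(R6) = 0.0001704 S between n1,n3
  Y(R7) = 0.0003571 S between n6,n3
  Y(R8) = 0.0001704 S between n1,n4
  Y(R9) = 0.01901 S between n0,n2
  Y(R10) = 0.5025 S between n5,n6
  Y(R11) = 0.003497 S between n3,n6
  Y(R12) = 0.01582 S between n3,n1
  Itest: injects 0.626 A into n2 (from n1)
Assemble and solve the 6×6 MNA system:
  V(n1)=-132.9  V(n2)=0.5307  V(n3)=-94.23  V(n4)=-92.79  V(n5)=-92.73  V(n6)=-92.76

R_eq = 213.2 Ω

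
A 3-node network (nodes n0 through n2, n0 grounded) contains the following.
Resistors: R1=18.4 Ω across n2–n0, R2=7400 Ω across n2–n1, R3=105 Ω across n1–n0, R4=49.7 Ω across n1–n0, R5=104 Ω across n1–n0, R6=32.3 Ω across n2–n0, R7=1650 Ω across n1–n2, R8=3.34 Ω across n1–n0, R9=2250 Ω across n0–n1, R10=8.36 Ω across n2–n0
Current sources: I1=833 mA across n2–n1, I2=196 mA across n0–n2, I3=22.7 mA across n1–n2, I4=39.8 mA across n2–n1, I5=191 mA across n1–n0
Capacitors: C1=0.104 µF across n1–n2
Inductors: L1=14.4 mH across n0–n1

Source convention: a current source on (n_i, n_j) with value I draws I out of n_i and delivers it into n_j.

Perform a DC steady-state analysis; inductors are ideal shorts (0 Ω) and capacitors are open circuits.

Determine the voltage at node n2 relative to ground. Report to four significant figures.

Element admittances at DC:
  Y(R1) = 0.05435 S between n2,n0
  Y(R2) = 0.0001351 S between n2,n1
  I1: injects 0.833 A into n1 (from n2)
  Y(R3) = 0.009524 S between n1,n0
  Y(R4) = 0.02012 S between n1,n0
  Y(R5) = 0.009615 S between n1,n0
  I2: injects 0.196 A into n2 (from n0)
  Y(R6) = 0.03096 S between n2,n0
  Y(R7) = 0.0006061 S between n1,n2
  Y(R8) = 0.2994 S between n1,n0
  Y(R9) = 0.0004444 S between n0,n1
  Y(C1) = 0.000 S between n1,n2
  Y(R10) = 0.1196 S between n2,n0
  I3: injects 0.0227 A into n2 (from n1)
  I4: injects 0.0398 A into n1 (from n2)
  L1: short n0↔n1 (DC inductor)
  I5: injects 0.191 A into n0 (from n1)
Assemble and solve the 3×3 MNA system:
  V(n1)=0.000  V(n2)=-3.180
  i(L1)=-0.6567

-3.180 V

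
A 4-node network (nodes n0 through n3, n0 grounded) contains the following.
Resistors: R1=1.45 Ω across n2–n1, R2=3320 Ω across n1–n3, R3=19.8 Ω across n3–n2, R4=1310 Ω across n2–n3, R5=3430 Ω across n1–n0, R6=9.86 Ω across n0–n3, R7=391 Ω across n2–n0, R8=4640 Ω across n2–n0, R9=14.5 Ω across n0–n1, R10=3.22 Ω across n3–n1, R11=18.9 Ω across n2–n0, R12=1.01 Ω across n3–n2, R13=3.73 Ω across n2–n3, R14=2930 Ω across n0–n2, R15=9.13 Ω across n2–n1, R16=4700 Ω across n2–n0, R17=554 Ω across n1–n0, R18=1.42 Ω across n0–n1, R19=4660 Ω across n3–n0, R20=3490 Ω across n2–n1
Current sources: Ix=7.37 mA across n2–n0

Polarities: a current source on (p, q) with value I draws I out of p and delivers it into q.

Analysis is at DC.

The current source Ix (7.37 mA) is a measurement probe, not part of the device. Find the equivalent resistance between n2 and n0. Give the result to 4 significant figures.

R_eq = 1.716 Ω

MNA unknowns: 3 node voltages V₁..V_3
R1: Y=0.6897 on G[2,1]
R2: Y=0.0003012 on G[1,3]
R3: Y=0.05051 on G[3,2]
R4: Y=0.0007634 on G[2,3]
R5: Y=0.0002915 on G[1,0]
R6: Y=0.1014 on G[0,3]
R7: Y=0.002558 on G[2,0]
R8: Y=0.0002155 on G[2,0]
R9: Y=0.06897 on G[0,1]
R10: Y=0.3106 on G[3,1]
R11: Y=0.05291 on G[2,0]
R12: Y=0.9901 on G[3,2]
R13: Y=0.2681 on G[2,3]
R14: Y=0.0003413 on G[0,2]
R15: Y=0.1095 on G[2,1]
R16: Y=0.0002128 on G[2,0]
R17: Y=0.001805 on G[1,0]
R18: Y=0.7042 on G[0,1]
R19: Y=0.0002146 on G[3,0]
R20: Y=0.0002865 on G[2,1]
Ix: z[2]−=0.00737, z[0]+=0.00737
solve → V1=-0.007159, V2=-0.01264, V3=-0.01091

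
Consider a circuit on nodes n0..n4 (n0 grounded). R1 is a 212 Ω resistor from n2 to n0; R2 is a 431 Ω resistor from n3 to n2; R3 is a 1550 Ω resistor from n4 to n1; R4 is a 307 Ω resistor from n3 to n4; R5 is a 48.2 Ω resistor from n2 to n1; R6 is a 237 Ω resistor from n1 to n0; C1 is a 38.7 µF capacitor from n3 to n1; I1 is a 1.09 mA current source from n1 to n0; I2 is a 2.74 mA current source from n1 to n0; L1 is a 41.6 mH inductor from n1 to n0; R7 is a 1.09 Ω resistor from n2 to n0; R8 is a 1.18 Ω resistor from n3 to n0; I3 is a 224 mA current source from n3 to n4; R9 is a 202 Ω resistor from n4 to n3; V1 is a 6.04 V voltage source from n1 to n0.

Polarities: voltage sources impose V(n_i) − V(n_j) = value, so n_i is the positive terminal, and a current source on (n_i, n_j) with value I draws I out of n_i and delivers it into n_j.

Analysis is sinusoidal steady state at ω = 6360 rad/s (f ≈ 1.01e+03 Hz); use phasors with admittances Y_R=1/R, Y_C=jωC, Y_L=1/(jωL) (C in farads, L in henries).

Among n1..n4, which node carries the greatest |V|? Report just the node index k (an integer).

4

MNA unknowns: 4 node voltages V₁..V_4 plus 1 source current (V1)
R1: Y=0.004717+0.000j on G[2,0]
R2: Y=0.002320+0.000j on G[3,2]
R3: Y=0.0006452+0.000j on G[4,1]
R4: Y=0.003257+0.000j on G[3,4]
R5: Y=0.02075+0.000j on G[2,1]
R6: Y=0.004219+0.000j on G[1,0]
C1: Y=0.000+0.2461j on G[3,1]
I1: z[1]−=0.00109, z[0]+=0.00109
I2: z[1]−=0.00274, z[0]+=0.00274
L1: Y=0.000-0.003780j on G[1,0]
R7: Y=0.9174+0.000j on G[2,0]
R8: Y=0.8475+0.000j on G[3,0]
I3: z[3]−=0.224, z[4]+=0.224
R9: Y=0.004950+0.000j on G[4,3]
V1: row V1−V0=6.04, i_V1 at 1,0
solve → V1=6.040+0.000j, V2=0.1337+0.003969j, V3=0.4534+1.617j, V4=26.16+1.499j
aux → i_V1=-0.5369-1.351j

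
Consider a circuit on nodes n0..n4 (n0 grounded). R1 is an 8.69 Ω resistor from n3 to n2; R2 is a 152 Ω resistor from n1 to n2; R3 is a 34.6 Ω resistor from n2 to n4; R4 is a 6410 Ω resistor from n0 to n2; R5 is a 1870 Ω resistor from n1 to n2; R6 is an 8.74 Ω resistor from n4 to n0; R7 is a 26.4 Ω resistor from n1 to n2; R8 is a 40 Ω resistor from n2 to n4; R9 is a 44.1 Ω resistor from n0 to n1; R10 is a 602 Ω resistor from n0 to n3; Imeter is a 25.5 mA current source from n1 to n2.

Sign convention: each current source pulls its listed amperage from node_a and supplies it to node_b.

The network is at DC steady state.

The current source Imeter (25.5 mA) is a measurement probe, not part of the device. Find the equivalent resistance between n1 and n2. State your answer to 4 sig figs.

R_eq = 16.88 Ω

MNA unknowns: 4 node voltages V₁..V_4
R1: Y=0.1151 on G[3,2]
R2: Y=0.006579 on G[1,2]
R3: Y=0.02890 on G[2,4]
R4: Y=0.0001560 on G[0,2]
R5: Y=0.0005348 on G[1,2]
R6: Y=0.1144 on G[4,0]
R7: Y=0.03788 on G[1,2]
R8: Y=0.02500 on G[2,4]
R9: Y=0.02268 on G[0,1]
R10: Y=0.001661 on G[0,3]
Imeter: z[1]−=0.0255, z[2]+=0.0255
solve → V1=-0.2707, V2=0.1597, V3=0.1574, V4=0.05114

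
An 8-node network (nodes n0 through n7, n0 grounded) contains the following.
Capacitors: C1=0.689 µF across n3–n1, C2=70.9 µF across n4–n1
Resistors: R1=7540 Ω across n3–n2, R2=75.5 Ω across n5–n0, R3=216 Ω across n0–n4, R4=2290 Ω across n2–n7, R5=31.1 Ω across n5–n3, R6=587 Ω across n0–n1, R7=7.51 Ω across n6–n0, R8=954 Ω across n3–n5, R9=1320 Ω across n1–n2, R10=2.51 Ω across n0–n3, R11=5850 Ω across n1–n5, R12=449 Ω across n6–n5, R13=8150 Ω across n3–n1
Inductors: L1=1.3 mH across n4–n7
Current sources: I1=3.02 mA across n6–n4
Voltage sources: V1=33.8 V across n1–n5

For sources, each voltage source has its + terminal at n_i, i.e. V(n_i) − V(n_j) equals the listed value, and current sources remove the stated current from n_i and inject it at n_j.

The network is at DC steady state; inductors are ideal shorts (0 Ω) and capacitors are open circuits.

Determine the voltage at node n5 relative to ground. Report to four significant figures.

Apply KCL at each of the 7 non-ground nodes and solve the resulting linear system.
Node n1: branches {C1, R6, R9, C2, R11, R13, V1} → V_1 = 32.31
Node n2: branches {R1, R4, R9} → V_2 = 19.18
Node n3: branches {C1, R1, R5, R8, R10, R13} → V_3 = -0.09924
Node n4: branches {R3, L1, C2, I1} → V_4 = 2.249
Node n5: branches {R2, R5, R8, R11, R12, V1} → V_5 = -1.487
Node n6: branches {R7, R12, I1} → V_6 = -0.04677
Node n7: branches {R4, L1} → V_7 = 2.249
Source currents: i(L1)=-0.007393, i(V1)=-0.07475

-1.487 V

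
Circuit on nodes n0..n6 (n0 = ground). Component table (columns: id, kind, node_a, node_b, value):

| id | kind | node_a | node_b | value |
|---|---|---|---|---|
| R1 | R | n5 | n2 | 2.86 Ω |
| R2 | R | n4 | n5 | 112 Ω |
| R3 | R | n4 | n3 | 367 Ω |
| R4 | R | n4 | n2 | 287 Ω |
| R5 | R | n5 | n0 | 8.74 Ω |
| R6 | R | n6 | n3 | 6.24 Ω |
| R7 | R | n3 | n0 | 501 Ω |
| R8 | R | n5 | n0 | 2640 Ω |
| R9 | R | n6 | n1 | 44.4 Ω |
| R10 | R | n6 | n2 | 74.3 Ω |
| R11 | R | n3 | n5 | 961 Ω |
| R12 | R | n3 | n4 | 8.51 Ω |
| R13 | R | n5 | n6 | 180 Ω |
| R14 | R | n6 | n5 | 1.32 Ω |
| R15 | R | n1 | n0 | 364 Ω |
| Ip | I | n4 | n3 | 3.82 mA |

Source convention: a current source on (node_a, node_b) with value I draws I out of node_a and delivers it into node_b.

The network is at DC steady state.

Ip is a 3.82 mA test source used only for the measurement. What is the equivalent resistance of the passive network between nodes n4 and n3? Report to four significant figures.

Element admittances at DC:
  Y(R1) = 0.3497 S between n5,n2
  Y(R2) = 0.008929 S between n4,n5
  Y(R3) = 0.002725 S between n4,n3
  Y(R4) = 0.003484 S between n4,n2
  Y(R5) = 0.1144 S between n5,n0
  Y(R6) = 0.1603 S between n6,n3
  Y(R7) = 0.001996 S between n3,n0
  Y(R8) = 0.0003788 S between n5,n0
  Y(R9) = 0.02252 S between n6,n1
  Y(R10) = 0.01346 S between n6,n2
  Y(R11) = 0.001041 S between n3,n5
  Y(R12) = 0.1175 S between n3,n4
  Y(R13) = 0.005556 S between n5,n6
  Y(R14) = 0.7576 S between n6,n5
  Y(R15) = 0.002747 S between n1,n0
  Ip: injects 0.00382 A into n3 (from n4)
Assemble and solve the 6×6 MNA system:
  V(n1)=0.0003215  V(n2)=-0.0002868  V(n3)=0.002371  V(n4)=-0.02666  V(n5)=-4.893e-05  V(n6)=0.0003607

R_eq = 7.600 Ω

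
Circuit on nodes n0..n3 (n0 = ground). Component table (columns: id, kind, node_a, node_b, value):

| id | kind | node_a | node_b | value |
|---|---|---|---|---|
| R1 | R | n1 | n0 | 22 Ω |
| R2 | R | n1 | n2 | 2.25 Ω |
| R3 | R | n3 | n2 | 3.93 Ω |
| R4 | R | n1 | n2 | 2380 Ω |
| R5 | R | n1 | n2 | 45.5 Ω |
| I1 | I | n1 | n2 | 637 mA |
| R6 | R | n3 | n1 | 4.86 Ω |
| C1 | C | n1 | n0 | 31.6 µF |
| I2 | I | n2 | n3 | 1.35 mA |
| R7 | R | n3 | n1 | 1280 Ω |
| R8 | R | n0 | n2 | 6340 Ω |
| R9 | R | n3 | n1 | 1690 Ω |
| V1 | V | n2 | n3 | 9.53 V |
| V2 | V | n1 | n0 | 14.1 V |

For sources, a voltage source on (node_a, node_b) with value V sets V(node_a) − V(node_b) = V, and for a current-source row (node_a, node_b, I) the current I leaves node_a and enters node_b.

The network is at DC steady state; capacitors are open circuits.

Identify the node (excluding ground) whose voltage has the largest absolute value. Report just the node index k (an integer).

2

Element admittances at DC:
  Y(R1) = 0.04545 S between n1,n0
  Y(R2) = 0.4444 S between n1,n2
  Y(R3) = 0.2545 S between n3,n2
  Y(R4) = 0.0004202 S between n1,n2
  Y(R5) = 0.02198 S between n1,n2
  I1: injects 0.637 A into n2 (from n1)
  Y(R6) = 0.2058 S between n3,n1
  Y(C1) = 0.000 S between n1,n0
  I2: injects 0.00135 A into n3 (from n2)
  Y(R7) = 0.0007813 S between n3,n1
  Y(R8) = 0.0001577 S between n0,n2
  Y(R9) = 0.0005917 S between n3,n1
  V1: constraint V(n2)−V(n3) = 9.53
  V2: constraint V(n1)−V(n0) = 14.1
Assemble and solve the 5×5 MNA system:
  V(n1)=14.10  V(n2)=17.97  V(n3)=8.440
  i(V1)=-3.599  i(V2)=-0.6437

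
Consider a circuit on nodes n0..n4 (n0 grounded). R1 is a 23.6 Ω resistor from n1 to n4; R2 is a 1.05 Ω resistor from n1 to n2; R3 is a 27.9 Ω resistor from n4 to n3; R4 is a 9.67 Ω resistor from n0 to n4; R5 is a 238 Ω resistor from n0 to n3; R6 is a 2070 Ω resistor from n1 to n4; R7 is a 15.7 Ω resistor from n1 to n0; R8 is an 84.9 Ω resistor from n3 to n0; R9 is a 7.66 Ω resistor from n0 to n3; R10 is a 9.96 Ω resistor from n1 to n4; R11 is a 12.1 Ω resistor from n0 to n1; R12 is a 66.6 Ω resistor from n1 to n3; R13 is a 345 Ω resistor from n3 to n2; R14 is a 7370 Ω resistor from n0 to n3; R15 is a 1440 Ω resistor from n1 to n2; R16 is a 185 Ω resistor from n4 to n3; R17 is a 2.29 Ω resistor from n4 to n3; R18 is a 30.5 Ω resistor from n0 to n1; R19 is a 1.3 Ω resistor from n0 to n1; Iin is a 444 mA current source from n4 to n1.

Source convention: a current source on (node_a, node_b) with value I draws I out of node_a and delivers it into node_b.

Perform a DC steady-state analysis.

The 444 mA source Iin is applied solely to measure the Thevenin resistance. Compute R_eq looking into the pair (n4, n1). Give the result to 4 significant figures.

R_eq = 3.027 Ω

Apply KCL at each of the 4 non-ground nodes and solve the resulting linear system.
Node n1: branches {R1, R2, R6, R7, R10, R11, R12, R15, R18, R19, Iin} → V_1 = 0.2452
Node n2: branches {R2, R13, R15} → V_2 = 0.2420
Node n3: branches {R3, R5, R8, R9, R12, R13, R14, R16, R17} → V_3 = -0.8106
Node n4: branches {R1, R3, R4, R6, R10, R16, R17, Iin} → V_4 = -1.099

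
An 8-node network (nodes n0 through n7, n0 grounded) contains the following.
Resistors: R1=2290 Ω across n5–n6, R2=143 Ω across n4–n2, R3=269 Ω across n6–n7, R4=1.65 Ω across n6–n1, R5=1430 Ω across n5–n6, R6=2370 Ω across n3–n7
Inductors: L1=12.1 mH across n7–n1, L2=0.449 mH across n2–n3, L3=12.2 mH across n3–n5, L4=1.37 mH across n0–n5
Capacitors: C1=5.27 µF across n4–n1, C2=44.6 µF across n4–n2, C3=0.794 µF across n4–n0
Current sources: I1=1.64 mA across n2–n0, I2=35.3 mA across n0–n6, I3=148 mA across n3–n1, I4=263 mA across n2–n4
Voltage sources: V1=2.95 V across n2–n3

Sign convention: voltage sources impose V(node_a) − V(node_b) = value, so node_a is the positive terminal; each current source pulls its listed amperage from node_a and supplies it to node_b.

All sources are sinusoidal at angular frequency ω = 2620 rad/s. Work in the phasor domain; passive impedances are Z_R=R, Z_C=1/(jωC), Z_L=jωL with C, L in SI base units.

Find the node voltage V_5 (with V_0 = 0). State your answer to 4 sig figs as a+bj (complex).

0.02225+0.09938j V

Apply KCL at each of the 7 non-ground nodes and solve the resulting linear system.
Node n1: branches {L1, C1, R4, I3} → V_1 = 4.772-15.60j
Node n2: branches {R2, C2, I1, L2, I4, V1} → V_2 = 2.601+0.8102j
Node n3: branches {I3, L2, L3, R6, V1} → V_3 = -0.3487+0.8102j
Node n4: branches {R2, C1, C2, C3, I4} → V_4 = 2.980-2.871j
Node n5: branches {R1, R5, L3, L4} → V_5 = 0.02225+0.09938j
Node n6: branches {R1, R3, R4, R5, I2} → V_6 = 4.820-15.57j
Node n7: branches {L1, R3, R6} → V_7 = 4.545-15.64j
Source currents: i(V1)=0.1682+2.526j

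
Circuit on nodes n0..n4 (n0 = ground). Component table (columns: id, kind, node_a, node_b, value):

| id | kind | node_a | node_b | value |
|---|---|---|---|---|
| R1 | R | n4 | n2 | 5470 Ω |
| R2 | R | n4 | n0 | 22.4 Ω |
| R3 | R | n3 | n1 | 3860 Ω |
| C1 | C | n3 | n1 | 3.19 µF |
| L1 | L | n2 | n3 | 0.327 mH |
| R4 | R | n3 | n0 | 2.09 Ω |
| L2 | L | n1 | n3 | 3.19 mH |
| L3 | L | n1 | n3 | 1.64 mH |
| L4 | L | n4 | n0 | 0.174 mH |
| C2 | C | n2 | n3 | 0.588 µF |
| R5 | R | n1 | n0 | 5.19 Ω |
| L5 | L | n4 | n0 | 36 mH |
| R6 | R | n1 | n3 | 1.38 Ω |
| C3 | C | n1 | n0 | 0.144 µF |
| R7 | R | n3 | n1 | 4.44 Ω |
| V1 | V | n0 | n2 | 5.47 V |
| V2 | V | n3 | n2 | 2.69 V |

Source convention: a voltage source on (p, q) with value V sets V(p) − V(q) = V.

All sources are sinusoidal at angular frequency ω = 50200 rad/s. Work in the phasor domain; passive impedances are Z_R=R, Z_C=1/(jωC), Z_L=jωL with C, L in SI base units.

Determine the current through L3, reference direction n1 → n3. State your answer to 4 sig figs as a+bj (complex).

Element admittances at ω=50200 rad/s:
  Y(R1) = 0.0001828+0.000j S between n4,n2
  Y(R2) = 0.04464+0.000j S between n4,n0
  Y(R3) = 0.0002591+0.000j S between n3,n1
  Y(C1) = 0.000+0.1601j S between n3,n1
  Y(L1) = 0.000-0.06092j S between n2,n3
  Y(R4) = 0.4785+0.000j S between n3,n0
  Y(L2) = 0.000-0.006245j S between n1,n3
  Y(L3) = 0.000-0.01215j S between n1,n3
  Y(L4) = 0.000-0.1145j S between n4,n0
  Y(C2) = 0.000+0.02952j S between n2,n3
  Y(R5) = 0.1927+0.000j S between n1,n0
  Y(L5) = 0.000-0.0005533j S between n4,n0
  Y(R6) = 0.7246+0.000j S between n1,n3
  Y(C3) = 0.000+0.007229j S between n1,n0
  Y(R7) = 0.2252+0.000j S between n3,n1
  V1: constraint V(n0)−V(n2) = 5.47
  V2: constraint V(n3)−V(n2) = 2.69
Assemble and solve the 6×6 MNA system:
  V(n1)=-2.317-0.04279j  V(n2)=-5.470+0.000j  V(n3)=-2.780+0.000j  V(n4)=-0.002941-0.007547j
  i(V1)=-1.777-0.02499j  i(V2)=1.776+0.1095j

-0.0005197-0.005625j A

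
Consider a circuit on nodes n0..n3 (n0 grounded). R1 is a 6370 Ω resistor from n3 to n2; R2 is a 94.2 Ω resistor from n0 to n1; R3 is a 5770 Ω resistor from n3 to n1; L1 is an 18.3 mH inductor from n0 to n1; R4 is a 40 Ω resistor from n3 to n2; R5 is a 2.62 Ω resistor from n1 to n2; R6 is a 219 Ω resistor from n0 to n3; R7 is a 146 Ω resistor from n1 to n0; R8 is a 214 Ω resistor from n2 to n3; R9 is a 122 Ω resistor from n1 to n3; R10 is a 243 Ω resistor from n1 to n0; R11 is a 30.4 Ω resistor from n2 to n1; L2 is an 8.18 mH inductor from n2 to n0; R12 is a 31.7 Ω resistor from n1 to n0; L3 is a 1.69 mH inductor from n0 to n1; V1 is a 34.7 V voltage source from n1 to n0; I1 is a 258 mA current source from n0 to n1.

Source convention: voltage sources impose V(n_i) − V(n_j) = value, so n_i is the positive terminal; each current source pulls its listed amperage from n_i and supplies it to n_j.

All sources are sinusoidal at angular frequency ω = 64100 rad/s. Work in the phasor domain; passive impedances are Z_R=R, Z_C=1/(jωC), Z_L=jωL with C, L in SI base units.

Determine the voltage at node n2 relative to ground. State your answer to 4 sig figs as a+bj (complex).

34.44+0.1551j V

Element admittances at ω=64100 rad/s:
  Y(R1) = 0.0001570+0.000j S between n3,n2
  Y(R2) = 0.01062+0.000j S between n0,n1
  Y(R3) = 0.0001733+0.000j S between n3,n1
  Y(L1) = 0.000-0.0008525j S between n0,n1
  Y(R4) = 0.02500+0.000j S between n3,n2
  Y(R5) = 0.3817+0.000j S between n1,n2
  Y(R6) = 0.004566+0.000j S between n0,n3
  Y(R7) = 0.006849+0.000j S between n1,n0
  Y(R8) = 0.004673+0.000j S between n2,n3
  Y(R9) = 0.008197+0.000j S between n1,n3
  Y(R10) = 0.004115+0.000j S between n1,n0
  Y(R11) = 0.03289+0.000j S between n2,n1
  Y(L2) = 0.000-0.001907j S between n2,n0
  Y(R12) = 0.03155+0.000j S between n1,n0
  Y(L3) = 0.000-0.009231j S between n0,n1
  V1: constraint V(n1)−V(n0) = 34.7
  I1: injects 0.258 A into n1 (from n0)
Assemble and solve the 4×4 MNA system:
  V(n1)=34.70+0.000j  V(n2)=34.44+0.1551j  V(n3)=30.81+0.1082j
  i(V1)=-1.726+0.4151j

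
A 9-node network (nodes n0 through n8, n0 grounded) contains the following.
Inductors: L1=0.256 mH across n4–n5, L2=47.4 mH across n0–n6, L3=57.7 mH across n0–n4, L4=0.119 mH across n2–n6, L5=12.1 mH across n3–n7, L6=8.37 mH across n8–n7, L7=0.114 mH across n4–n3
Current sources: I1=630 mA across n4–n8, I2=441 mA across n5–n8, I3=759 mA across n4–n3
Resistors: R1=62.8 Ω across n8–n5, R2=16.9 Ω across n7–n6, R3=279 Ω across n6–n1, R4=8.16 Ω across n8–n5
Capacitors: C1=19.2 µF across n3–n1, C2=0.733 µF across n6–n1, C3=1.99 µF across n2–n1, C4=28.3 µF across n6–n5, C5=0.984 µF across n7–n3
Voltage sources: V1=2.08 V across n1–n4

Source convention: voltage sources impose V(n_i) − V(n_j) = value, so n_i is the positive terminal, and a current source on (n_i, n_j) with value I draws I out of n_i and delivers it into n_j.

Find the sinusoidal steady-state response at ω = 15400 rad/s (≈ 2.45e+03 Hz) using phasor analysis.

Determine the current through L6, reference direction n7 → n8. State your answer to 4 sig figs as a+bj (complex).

-0.01584+0.05878j A

Apply KCL at each of the 8 non-ground nodes and solve the resulting linear system.
Node n1: branches {C1, R3, C2, C3, V1} → V_1 = 2.219-1.440j
Node n2: branches {L4, C3} → V_2 = -0.2534+1.339j
Node n3: branches {C1, L5, C5, L7, I3} → V_3 = -2.180+1.386j
Node n4: branches {L1, L3, I1, L7, I3, V1} → V_4 = 0.1394-1.440j
Node n5: branches {L1, R1, I2, C4, R4} → V_5 = -0.1454+1.463j
Node n6: branches {L2, R2, R3, C2, L4, C4} → V_6 = -0.1145+1.183j
Node n7: branches {R2, L5, C5, L6} → V_7 = -0.1015-0.1543j
Node n8: branches {I1, R1, I2, R4, L6} → V_8 = 7.475+1.888j
Source currents: i(V1)=-0.9587-1.394j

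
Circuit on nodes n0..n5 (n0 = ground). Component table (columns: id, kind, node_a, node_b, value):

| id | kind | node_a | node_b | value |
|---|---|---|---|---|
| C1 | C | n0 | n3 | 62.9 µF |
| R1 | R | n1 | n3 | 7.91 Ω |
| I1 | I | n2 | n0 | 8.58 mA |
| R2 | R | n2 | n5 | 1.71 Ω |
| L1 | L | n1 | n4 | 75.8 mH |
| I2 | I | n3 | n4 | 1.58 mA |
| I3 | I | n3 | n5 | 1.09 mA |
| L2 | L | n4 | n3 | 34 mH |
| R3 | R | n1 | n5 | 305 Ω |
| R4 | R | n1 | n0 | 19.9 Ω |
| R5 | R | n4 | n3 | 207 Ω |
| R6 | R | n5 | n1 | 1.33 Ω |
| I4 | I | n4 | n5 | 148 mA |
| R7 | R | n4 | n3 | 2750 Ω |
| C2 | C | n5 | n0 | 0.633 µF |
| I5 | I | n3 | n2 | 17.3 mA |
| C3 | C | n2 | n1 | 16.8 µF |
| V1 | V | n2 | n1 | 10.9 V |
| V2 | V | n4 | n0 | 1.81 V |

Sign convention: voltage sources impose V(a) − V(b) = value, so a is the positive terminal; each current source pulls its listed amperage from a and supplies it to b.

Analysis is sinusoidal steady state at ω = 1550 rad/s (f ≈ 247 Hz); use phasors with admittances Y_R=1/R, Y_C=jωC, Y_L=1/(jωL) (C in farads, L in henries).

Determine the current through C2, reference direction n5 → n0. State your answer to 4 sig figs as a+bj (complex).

Element admittances at ω=1550 rad/s:
  Y(C1) = 0.000+0.09749j S between n0,n3
  Y(R1) = 0.1264+0.000j S between n1,n3
  I1: injects 0.00858 A into n0 (from n2)
  Y(R2) = 0.5848+0.000j S between n2,n5
  Y(L1) = 0.000-0.008511j S between n1,n4
  I2: injects 0.00158 A into n4 (from n3)
  I3: injects 0.00109 A into n5 (from n3)
  Y(L2) = 0.000-0.01898j S between n4,n3
  Y(R3) = 0.003279+0.000j S between n1,n5
  Y(R4) = 0.05025+0.000j S between n1,n0
  Y(R5) = 0.004831+0.000j S between n4,n3
  Y(R6) = 0.7519+0.000j S between n5,n1
  I4: injects 0.148 A into n5 (from n4)
  Y(R7) = 0.0003636+0.000j S between n4,n3
  Y(C2) = 0.000+0.0009812j S between n5,n0
  I5: injects 0.0173 A into n2 (from n3)
  Y(C3) = 0.000+0.02604j S between n2,n1
  V1: constraint V(n2)−V(n1) = 10.9
  V2: constraint V(n4)−V(n0) = 1.81
Assemble and solve the 7×7 MNA system:
  V(n1)=1.031-1.003j  V(n2)=11.93-1.003j  V(n3)=0.1323-1.303j  V(n4)=1.810+0.000j  V(n5)=5.898-1.007j
  i(V1)=-3.519-0.2864j  i(V2)=-0.1884+0.03170j

0.0009880+0.005787j A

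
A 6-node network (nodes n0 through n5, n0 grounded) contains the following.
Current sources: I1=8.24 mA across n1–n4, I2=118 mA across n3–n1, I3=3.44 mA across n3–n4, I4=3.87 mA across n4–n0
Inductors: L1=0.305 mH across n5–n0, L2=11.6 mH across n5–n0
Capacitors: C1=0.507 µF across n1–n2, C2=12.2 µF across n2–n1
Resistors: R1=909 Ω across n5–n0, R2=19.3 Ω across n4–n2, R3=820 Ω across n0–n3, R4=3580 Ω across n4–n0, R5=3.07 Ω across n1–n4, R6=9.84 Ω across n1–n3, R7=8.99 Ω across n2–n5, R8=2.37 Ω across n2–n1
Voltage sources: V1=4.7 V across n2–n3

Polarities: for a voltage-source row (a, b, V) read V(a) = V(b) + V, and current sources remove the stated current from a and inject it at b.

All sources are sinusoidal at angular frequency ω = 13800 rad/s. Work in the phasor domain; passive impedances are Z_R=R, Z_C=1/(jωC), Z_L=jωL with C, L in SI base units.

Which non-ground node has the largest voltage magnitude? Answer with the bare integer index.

3

Apply KCL at each of the 5 non-ground nodes and solve the resulting linear system.
Node n1: branches {I1, I2, C1, R5, R6, R8, C2} → V_1 = -0.5621+0.1865j
Node n2: branches {C1, R2, R7, R8, C2, V1} → V_2 = 0.01796+0.007583j
Node n3: branches {I2, R3, R6, I3, V1} → V_3 = -4.682+0.007583j
Node n4: branches {I1, R2, R4, R5, I3, I4} → V_4 = -0.4615+0.1618j
Node n5: branches {L1, L2, R1, R7} → V_5 = 0.0002598+0.008073j
Source currents: i(V1)=-0.3030-0.01818j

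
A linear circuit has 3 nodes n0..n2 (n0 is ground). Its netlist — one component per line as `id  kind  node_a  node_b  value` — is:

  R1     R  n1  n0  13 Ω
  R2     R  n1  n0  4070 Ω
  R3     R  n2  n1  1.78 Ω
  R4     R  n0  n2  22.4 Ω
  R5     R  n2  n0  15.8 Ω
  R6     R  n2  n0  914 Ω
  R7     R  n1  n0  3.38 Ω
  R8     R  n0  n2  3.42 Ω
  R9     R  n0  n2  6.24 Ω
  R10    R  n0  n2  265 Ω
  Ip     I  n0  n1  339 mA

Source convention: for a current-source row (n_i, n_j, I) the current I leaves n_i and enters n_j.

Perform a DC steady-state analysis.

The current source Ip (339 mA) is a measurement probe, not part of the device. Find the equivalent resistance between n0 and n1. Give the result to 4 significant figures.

Element admittances at DC:
  Y(R1) = 0.07692 S between n1,n0
  Y(R2) = 0.0002457 S between n1,n0
  Y(R3) = 0.5618 S between n2,n1
  Y(R4) = 0.04464 S between n0,n2
  Y(R5) = 0.06329 S between n2,n0
  Y(R6) = 0.001094 S between n2,n0
  Y(R7) = 0.2959 S between n1,n0
  Y(R8) = 0.2924 S between n0,n2
  Y(R9) = 0.1603 S between n0,n2
  Y(R10) = 0.003774 S between n0,n2
  Ip: injects 0.339 A into n1 (from n0)
Assemble and solve the 2×2 MNA system:
  V(n1)=0.5177  V(n2)=0.2580

R_eq = 1.527 Ω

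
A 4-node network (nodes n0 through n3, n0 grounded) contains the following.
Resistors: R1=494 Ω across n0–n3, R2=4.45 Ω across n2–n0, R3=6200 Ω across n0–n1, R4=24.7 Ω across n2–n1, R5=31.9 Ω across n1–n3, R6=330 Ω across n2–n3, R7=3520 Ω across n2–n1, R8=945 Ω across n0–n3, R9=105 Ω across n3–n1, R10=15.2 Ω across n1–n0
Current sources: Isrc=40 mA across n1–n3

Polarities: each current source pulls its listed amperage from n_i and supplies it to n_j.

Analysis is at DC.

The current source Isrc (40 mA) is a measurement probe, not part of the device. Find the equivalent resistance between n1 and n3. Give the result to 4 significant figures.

R_eq = 21.44 Ω

Element admittances at DC:
  Y(R1) = 0.002024 S between n0,n3
  Y(R2) = 0.2247 S between n2,n0
  Y(R3) = 0.0001613 S between n0,n1
  Y(R4) = 0.04049 S between n2,n1
  Y(R5) = 0.03135 S between n1,n3
  Y(R6) = 0.003030 S between n2,n3
  Y(R7) = 0.0002841 S between n2,n1
  Y(R8) = 0.001058 S between n0,n3
  Y(R9) = 0.009524 S between n3,n1
  Y(R10) = 0.06579 S between n1,n0
  Isrc: injects 0.04 A into n3 (from n1)
Assemble and solve the 3×3 MNA system:
  V(n1)=-0.04558  V(n2)=0.002241  V(n3)=0.8118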